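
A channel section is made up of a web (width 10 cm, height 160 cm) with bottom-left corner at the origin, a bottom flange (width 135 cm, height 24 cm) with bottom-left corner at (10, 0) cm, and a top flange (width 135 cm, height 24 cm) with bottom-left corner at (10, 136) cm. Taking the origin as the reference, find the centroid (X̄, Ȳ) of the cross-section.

web: A = 10 × 160 = 1600.00, centroid at (5.00, 80.00).
bottom flange: A = 135 × 24 = 3240.00, centroid at (77.50, 12.00).
top flange: A = 135 × 24 = 3240.00, centroid at (77.50, 148.00).
ΣA = 8080.00 cm²
ΣAX̄ = (1600.00)(5.00) + (3240.00)(77.50) + (3240.00)(77.50) = 510200.00 cm³
ΣAȲ = (1600.00)(80.00) + (3240.00)(12.00) + (3240.00)(148.00) = 646400.00 cm³
X̄ = 510200.00 / 8080.00 = 63.14 cm
Ȳ = 646400.00 / 8080.00 = 80.00 cm

X̄ = 63.14 cm, Ȳ = 80.00 cm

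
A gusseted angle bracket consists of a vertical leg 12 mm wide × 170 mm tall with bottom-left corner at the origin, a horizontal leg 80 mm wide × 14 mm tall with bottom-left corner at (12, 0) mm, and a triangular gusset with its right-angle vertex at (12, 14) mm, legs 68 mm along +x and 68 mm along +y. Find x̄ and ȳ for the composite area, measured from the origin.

x̄ = 27.53 mm, ȳ = 48.61 mm

Part | A | x̄ᵢ | ȳᵢ | A·x̄ᵢ | A·ȳᵢ
vertical leg | 2040.00 | 6.00 | 85.00 | 12240.00 | 173400.00
horizontal leg | 1120.00 | 52.00 | 7.00 | 58240.00 | 7840.00
gusset | 2312.00 | 34.67 | 36.67 | 80149.33 | 84773.33
Σ | 5472.00 |  |  | 150629.33 | 266013.33
x̄ = 150629.33 / 5472.00 = 27.53 mm
ȳ = 266013.33 / 5472.00 = 48.61 mm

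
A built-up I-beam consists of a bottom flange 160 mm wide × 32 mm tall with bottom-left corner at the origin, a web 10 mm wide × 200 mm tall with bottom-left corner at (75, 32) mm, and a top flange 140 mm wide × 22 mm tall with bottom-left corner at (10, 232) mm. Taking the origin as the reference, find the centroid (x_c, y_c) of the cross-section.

x_c = 80.00 mm, y_c = 107.29 mm

Part | A | x̄ᵢ | ȳᵢ | A·x̄ᵢ | A·ȳᵢ
bottom flange | 5120.00 | 80.00 | 16.00 | 409600.00 | 81920.00
web | 2000.00 | 80.00 | 132.00 | 160000.00 | 264000.00
top flange | 3080.00 | 80.00 | 243.00 | 246400.00 | 748440.00
Σ | 10200.00 |  |  | 816000.00 | 1094360.00
x_c = 816000.00 / 10200.00 = 80.00 mm
y_c = 1094360.00 / 10200.00 = 107.29 mm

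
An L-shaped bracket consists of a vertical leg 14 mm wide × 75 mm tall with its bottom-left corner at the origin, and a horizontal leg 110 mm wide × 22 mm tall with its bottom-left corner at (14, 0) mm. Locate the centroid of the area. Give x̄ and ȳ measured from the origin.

x̄ = 50.24 mm, ȳ = 19.02 mm

Part | A | x̄ᵢ | ȳᵢ | A·x̄ᵢ | A·ȳᵢ
vertical leg | 1050.00 | 7.00 | 37.50 | 7350.00 | 39375.00
horizontal leg | 2420.00 | 69.00 | 11.00 | 166980.00 | 26620.00
Σ | 3470.00 |  |  | 174330.00 | 65995.00
x̄ = 174330.00 / 3470.00 = 50.24 mm
ȳ = 65995.00 / 3470.00 = 19.02 mm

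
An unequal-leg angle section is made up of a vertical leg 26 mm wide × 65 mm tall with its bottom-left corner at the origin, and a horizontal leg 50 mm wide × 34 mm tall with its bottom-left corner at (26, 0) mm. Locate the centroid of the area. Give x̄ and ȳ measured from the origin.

x̄ = 32.06 mm, ȳ = 24.73 mm

vertical leg: A = 26 × 65 = 1690.00, centroid at (13.00, 32.50).
horizontal leg: A = 50 × 34 = 1700.00, centroid at (51.00, 17.00).
ΣA = 3390.00 mm²
ΣAx̄ = (1690.00)(13.00) + (1700.00)(51.00) = 108670.00 mm³
ΣAȳ = (1690.00)(32.50) + (1700.00)(17.00) = 83825.00 mm³
x̄ = 108670.00 / 3390.00 = 32.06 mm
ȳ = 83825.00 / 3390.00 = 24.73 mm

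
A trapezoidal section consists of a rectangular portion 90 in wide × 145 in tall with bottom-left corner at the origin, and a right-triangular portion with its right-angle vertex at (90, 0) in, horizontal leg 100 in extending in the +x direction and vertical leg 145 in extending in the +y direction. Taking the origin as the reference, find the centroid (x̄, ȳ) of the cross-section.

x̄ = 72.98 in, ȳ = 63.87 in

rectangular portion: A = 90 × 145 = 13050.00, centroid at (45.00, 72.50).
triangular portion: A = ½·100·145 = 7250.00, centroid at (123.33, 48.33).
ΣA = 20300.00 in²
ΣAx̄ = (13050.00)(45.00) + (7250.00)(123.33) = 1481416.67 in³
ΣAȳ = (13050.00)(72.50) + (7250.00)(48.33) = 1296541.67 in³
x̄ = 1481416.67 / 20300.00 = 72.98 in
ȳ = 1296541.67 / 20300.00 = 63.87 in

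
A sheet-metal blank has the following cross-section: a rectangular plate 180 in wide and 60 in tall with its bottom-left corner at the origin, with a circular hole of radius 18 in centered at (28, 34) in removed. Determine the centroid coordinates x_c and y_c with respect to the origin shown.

x_c = 96.45 in, y_c = 29.58 in

Part | A | x̄ᵢ | ȳᵢ | A·x̄ᵢ | A·ȳᵢ
plate | 10800.00 | 90.00 | 30.00 | 972000.00 | 324000.00
hole | -1017.88 | 28.00 | 34.00 | -28500.53 | -34607.78
Σ | 9782.12 |  |  | 943499.47 | 289392.22
x_c = 943499.47 / 9782.12 = 96.45 in
y_c = 289392.22 / 9782.12 = 29.58 in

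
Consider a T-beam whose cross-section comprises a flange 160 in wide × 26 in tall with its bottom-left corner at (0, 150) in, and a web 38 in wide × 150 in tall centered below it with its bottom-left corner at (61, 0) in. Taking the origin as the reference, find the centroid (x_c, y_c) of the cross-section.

web: A = 38 × 150 = 5700.00, centroid at (80.00, 75.00).
flange: A = 160 × 26 = 4160.00, centroid at (80.00, 163.00).
ΣA = 9860.00 in²
ΣAx_c = (5700.00)(80.00) + (4160.00)(80.00) = 788800.00 in³
ΣAy_c = (5700.00)(75.00) + (4160.00)(163.00) = 1105580.00 in³
x_c = 788800.00 / 9860.00 = 80.00 in
y_c = 1105580.00 / 9860.00 = 112.13 in

x_c = 80.00 in, y_c = 112.13 in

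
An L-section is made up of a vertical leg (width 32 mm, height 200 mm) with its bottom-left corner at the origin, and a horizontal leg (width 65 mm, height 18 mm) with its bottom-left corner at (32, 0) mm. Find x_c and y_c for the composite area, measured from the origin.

x_c = 23.50 mm, y_c = 85.94 mm

Part | A | x̄ᵢ | ȳᵢ | A·x̄ᵢ | A·ȳᵢ
vertical leg | 6400.00 | 16.00 | 100.00 | 102400.00 | 640000.00
horizontal leg | 1170.00 | 64.50 | 9.00 | 75465.00 | 10530.00
Σ | 7570.00 |  |  | 177865.00 | 650530.00
x_c = 177865.00 / 7570.00 = 23.50 mm
y_c = 650530.00 / 7570.00 = 85.94 mm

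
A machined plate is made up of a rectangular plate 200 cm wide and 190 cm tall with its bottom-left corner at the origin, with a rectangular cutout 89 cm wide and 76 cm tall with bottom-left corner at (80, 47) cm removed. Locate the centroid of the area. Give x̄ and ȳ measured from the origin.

plate: A = 200 × 190 = 38000.00, centroid at (100.00, 95.00).
hole: A = −(89 × 76) = -6764.00, centroid at (124.50, 85.00).
ΣA = 31236.00 cm²
ΣAx̄ = (38000.00)(100.00) + (-6764.00)(124.50) = 2957882.00 cm³
ΣAȳ = (38000.00)(95.00) + (-6764.00)(85.00) = 3035060.00 cm³
x̄ = 2957882.00 / 31236.00 = 94.69 cm
ȳ = 3035060.00 / 31236.00 = 97.17 cm

x̄ = 94.69 cm, ȳ = 97.17 cm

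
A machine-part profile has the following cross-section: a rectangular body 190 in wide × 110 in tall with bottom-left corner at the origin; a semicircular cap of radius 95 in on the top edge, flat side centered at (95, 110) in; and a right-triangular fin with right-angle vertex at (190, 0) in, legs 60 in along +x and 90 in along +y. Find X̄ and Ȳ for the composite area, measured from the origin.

X̄ = 103.22 in, Ȳ = 88.98 in

rectangular body: A = 190 × 110 = 20900.00, centroid at (95.00, 55.00).
semicircular top: A = ½π·95² = 14176.44, centroid at (95.00, 150.32).
triangular fin: A = ½·60·90 = 2700.00, centroid at (210.00, 30.00).
ΣA = 37776.44 in²
ΣAX̄ = (20900.00)(95.00) + (14176.44)(95.00) + (2700.00)(210.00) = 3899261.50 in³
ΣAȲ = (20900.00)(55.00) + (14176.44)(150.32) + (2700.00)(30.00) = 3361491.39 in³
X̄ = 3899261.50 / 37776.44 = 103.22 in
Ȳ = 3361491.39 / 37776.44 = 88.98 in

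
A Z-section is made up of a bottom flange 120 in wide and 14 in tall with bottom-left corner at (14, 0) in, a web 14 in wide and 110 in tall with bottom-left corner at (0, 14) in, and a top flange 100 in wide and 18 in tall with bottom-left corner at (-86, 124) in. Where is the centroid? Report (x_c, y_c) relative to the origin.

Part | A | x̄ᵢ | ȳᵢ | A·x̄ᵢ | A·ȳᵢ
bottom flange | 1680.00 | 74.00 | 7.00 | 124320.00 | 11760.00
web | 1540.00 | 7.00 | 69.00 | 10780.00 | 106260.00
top flange | 1800.00 | -36.00 | 133.00 | -64800.00 | 239400.00
Σ | 5020.00 |  |  | 70300.00 | 357420.00
x_c = 70300.00 / 5020.00 = 14.00 in
y_c = 357420.00 / 5020.00 = 71.20 in

x_c = 14.00 in, y_c = 71.20 in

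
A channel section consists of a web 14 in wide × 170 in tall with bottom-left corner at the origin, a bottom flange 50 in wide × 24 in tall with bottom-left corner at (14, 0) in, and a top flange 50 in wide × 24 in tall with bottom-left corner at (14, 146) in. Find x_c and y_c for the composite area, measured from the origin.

x_c = 23.07 in, y_c = 85.00 in

web: A = 14 × 170 = 2380.00, centroid at (7.00, 85.00).
bottom flange: A = 50 × 24 = 1200.00, centroid at (39.00, 12.00).
top flange: A = 50 × 24 = 1200.00, centroid at (39.00, 158.00).
ΣA = 4780.00 in²
ΣAx_c = (2380.00)(7.00) + (1200.00)(39.00) + (1200.00)(39.00) = 110260.00 in³
ΣAy_c = (2380.00)(85.00) + (1200.00)(12.00) + (1200.00)(158.00) = 406300.00 in³
x_c = 110260.00 / 4780.00 = 23.07 in
y_c = 406300.00 / 4780.00 = 85.00 in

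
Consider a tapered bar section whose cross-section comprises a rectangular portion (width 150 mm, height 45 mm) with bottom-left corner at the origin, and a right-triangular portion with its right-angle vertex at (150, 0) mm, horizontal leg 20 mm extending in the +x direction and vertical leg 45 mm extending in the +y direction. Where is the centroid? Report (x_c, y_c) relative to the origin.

rectangular portion: A = 150 × 45 = 6750.00, centroid at (75.00, 22.50).
triangular portion: A = ½·20·45 = 450.00, centroid at (156.67, 15.00).
ΣA = 7200.00 mm²
ΣAx_c = (6750.00)(75.00) + (450.00)(156.67) = 576750.00 mm³
ΣAy_c = (6750.00)(22.50) + (450.00)(15.00) = 158625.00 mm³
x_c = 576750.00 / 7200.00 = 80.10 mm
y_c = 158625.00 / 7200.00 = 22.03 mm

x_c = 80.10 mm, y_c = 22.03 mm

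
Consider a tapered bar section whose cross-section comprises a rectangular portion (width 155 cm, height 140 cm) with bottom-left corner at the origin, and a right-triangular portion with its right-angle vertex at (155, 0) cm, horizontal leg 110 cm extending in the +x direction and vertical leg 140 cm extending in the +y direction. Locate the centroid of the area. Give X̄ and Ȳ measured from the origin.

X̄ = 107.40 cm, Ȳ = 63.89 cm

rectangular portion: A = 155 × 140 = 21700.00, centroid at (77.50, 70.00).
triangular portion: A = ½·110·140 = 7700.00, centroid at (191.67, 46.67).
ΣA = 29400.00 cm², ΣAX̄ = 3157583.33 cm³, ΣAȲ = 1878333.33 cm³.
X̄ = 3157583.33/29400.00 = 107.40 cm; Ȳ = 1878333.33/29400.00 = 63.89 cm.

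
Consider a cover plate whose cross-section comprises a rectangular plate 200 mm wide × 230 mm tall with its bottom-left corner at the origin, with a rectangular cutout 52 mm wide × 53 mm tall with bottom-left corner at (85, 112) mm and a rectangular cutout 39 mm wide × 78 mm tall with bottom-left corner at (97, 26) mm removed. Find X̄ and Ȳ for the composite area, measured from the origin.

X̄ = 98.00 mm, Ȳ = 117.17 mm

plate: A = 200 × 230 = 46000.00, centroid at (100.00, 115.00).
hole 1: A = −(52 × 53) = -2756.00, centroid at (111.00, 138.50).
hole 2: A = −(39 × 78) = -3042.00, centroid at (116.50, 65.00).
ΣA = 40202.00 mm², ΣAX̄ = 3939691.00 mm³, ΣAȲ = 4710564.00 mm³.
X̄ = 3939691.00/40202.00 = 98.00 mm; Ȳ = 4710564.00/40202.00 = 117.17 mm.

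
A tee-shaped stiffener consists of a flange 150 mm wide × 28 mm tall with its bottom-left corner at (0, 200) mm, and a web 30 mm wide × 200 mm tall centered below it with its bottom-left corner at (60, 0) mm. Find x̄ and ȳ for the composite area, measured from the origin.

x̄ = 75.00 mm, ȳ = 146.94 mm

web: A = 30 × 200 = 6000.00, centroid at (75.00, 100.00).
flange: A = 150 × 28 = 4200.00, centroid at (75.00, 214.00).
ΣA = 10200.00 mm², ΣAx̄ = 765000.00 mm³, ΣAȳ = 1498800.00 mm³.
x̄ = 765000.00/10200.00 = 75.00 mm; ȳ = 1498800.00/10200.00 = 146.94 mm.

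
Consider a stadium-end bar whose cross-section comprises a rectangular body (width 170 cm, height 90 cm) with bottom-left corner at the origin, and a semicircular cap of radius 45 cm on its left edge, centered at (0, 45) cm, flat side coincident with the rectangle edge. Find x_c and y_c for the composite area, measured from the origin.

x_c = 67.08 cm, y_c = 45.00 cm

rectangular body: A = 170 × 90 = 15300.00, centroid at (85.00, 45.00).
semicircular end: A = ½π·45² = 3180.86, centroid at (-19.10, 45.00).
ΣA = 18480.86 cm², ΣAx_c = 1239750.00 cm³, ΣAy_c = 831638.82 cm³.
x_c = 1239750.00/18480.86 = 67.08 cm; y_c = 831638.82/18480.86 = 45.00 cm.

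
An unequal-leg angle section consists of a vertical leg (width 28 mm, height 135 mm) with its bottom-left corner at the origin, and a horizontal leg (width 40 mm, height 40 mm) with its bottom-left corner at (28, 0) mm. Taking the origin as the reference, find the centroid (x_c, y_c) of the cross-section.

vertical leg: A = 28 × 135 = 3780.00, centroid at (14.00, 67.50).
horizontal leg: A = 40 × 40 = 1600.00, centroid at (48.00, 20.00).
ΣA = 5380.00 mm²
ΣAx_c = (3780.00)(14.00) + (1600.00)(48.00) = 129720.00 mm³
ΣAy_c = (3780.00)(67.50) + (1600.00)(20.00) = 287150.00 mm³
x_c = 129720.00 / 5380.00 = 24.11 mm
y_c = 287150.00 / 5380.00 = 53.37 mm

x_c = 24.11 mm, y_c = 53.37 mm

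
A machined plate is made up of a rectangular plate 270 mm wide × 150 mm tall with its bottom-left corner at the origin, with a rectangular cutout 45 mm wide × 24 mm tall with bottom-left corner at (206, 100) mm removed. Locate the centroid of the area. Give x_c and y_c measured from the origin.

x_c = 132.44 mm, y_c = 73.99 mm

plate: A = 270 × 150 = 40500.00, centroid at (135.00, 75.00).
hole: A = −(45 × 24) = -1080.00, centroid at (228.50, 112.00).
ΣA = 39420.00 mm²
ΣAx_c = (40500.00)(135.00) + (-1080.00)(228.50) = 5220720.00 mm³
ΣAy_c = (40500.00)(75.00) + (-1080.00)(112.00) = 2916540.00 mm³
x_c = 5220720.00 / 39420.00 = 132.44 mm
y_c = 2916540.00 / 39420.00 = 73.99 mm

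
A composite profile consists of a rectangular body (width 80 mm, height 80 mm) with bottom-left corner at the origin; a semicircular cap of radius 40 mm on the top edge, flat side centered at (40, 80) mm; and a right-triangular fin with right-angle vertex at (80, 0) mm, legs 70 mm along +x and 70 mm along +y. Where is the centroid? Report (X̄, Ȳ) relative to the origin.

X̄ = 53.66 mm, Ȳ = 49.01 mm

rectangular body: A = 80 × 80 = 6400.00, centroid at (40.00, 40.00).
semicircular top: A = ½π·40² = 2513.27, centroid at (40.00, 96.98).
triangular fin: A = ½·70·70 = 2450.00, centroid at (103.33, 23.33).
ΣA = 11363.27 mm², ΣAX̄ = 609697.63 mm³, ΣAȲ = 556895.26 mm³.
X̄ = 609697.63/11363.27 = 53.66 mm; Ȳ = 556895.26/11363.27 = 49.01 mm.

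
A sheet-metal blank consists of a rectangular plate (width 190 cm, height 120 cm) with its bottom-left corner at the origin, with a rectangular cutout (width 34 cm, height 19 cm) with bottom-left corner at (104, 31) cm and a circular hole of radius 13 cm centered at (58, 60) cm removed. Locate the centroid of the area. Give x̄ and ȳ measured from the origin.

plate: A = 190 × 120 = 22800.00, centroid at (95.00, 60.00).
hole 1: A = −(34 × 19) = -646.00, centroid at (121.00, 40.50).
hole 2: A = −π·13² = -530.93, centroid at (58.00, 60.00).
ΣA = 21623.07 cm², ΣAx̄ = 2057040.11 cm³, ΣAȳ = 1309981.25 cm³.
x̄ = 2057040.11/21623.07 = 95.13 cm; ȳ = 1309981.25/21623.07 = 60.58 cm.

x̄ = 95.13 cm, ȳ = 60.58 cm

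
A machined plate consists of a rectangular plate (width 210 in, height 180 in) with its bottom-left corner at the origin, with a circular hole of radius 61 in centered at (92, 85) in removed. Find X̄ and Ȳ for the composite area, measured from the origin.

X̄ = 110.82 in, Ȳ = 92.24 in

plate: A = 210 × 180 = 37800.00, centroid at (105.00, 90.00).
hole: A = −π·61² = -11689.87, centroid at (92.00, 85.00).
ΣA = 26110.13 in²
ΣAX̄ = (37800.00)(105.00) + (-11689.87)(92.00) = 2893532.30 in³
ΣAȲ = (37800.00)(90.00) + (-11689.87)(85.00) = 2408361.37 in³
X̄ = 2893532.30 / 26110.13 = 110.82 in
Ȳ = 2408361.37 / 26110.13 = 92.24 in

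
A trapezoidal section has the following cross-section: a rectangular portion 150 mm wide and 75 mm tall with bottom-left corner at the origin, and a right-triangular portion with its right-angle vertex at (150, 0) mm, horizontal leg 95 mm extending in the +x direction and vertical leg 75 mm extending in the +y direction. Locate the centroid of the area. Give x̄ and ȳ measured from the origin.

x̄ = 100.65 mm, ȳ = 34.49 mm

rectangular portion: A = 150 × 75 = 11250.00, centroid at (75.00, 37.50).
triangular portion: A = ½·95·75 = 3562.50, centroid at (181.67, 25.00).
ΣA = 14812.50 mm²
ΣAx̄ = (11250.00)(75.00) + (3562.50)(181.67) = 1490937.50 mm³
ΣAȳ = (11250.00)(37.50) + (3562.50)(25.00) = 510937.50 mm³
x̄ = 1490937.50 / 14812.50 = 100.65 mm
ȳ = 510937.50 / 14812.50 = 34.49 mm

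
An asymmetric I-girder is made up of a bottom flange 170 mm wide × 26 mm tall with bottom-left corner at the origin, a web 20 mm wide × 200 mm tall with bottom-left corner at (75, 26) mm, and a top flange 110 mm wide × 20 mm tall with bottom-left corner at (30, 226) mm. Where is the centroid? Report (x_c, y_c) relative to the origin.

x_c = 85.00 mm, y_c = 101.76 mm

Part | A | x̄ᵢ | ȳᵢ | A·x̄ᵢ | A·ȳᵢ
bottom flange | 4420.00 | 85.00 | 13.00 | 375700.00 | 57460.00
web | 4000.00 | 85.00 | 126.00 | 340000.00 | 504000.00
top flange | 2200.00 | 85.00 | 236.00 | 187000.00 | 519200.00
Σ | 10620.00 |  |  | 902700.00 | 1080660.00
x_c = 902700.00 / 10620.00 = 85.00 mm
y_c = 1080660.00 / 10620.00 = 101.76 mm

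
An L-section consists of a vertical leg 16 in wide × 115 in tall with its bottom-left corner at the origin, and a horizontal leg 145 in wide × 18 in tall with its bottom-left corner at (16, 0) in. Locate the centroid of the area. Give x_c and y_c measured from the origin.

Part | A | x̄ᵢ | ȳᵢ | A·x̄ᵢ | A·ȳᵢ
vertical leg | 1840.00 | 8.00 | 57.50 | 14720.00 | 105800.00
horizontal leg | 2610.00 | 88.50 | 9.00 | 230985.00 | 23490.00
Σ | 4450.00 |  |  | 245705.00 | 129290.00
x_c = 245705.00 / 4450.00 = 55.21 in
y_c = 129290.00 / 4450.00 = 29.05 in

x_c = 55.21 in, y_c = 29.05 in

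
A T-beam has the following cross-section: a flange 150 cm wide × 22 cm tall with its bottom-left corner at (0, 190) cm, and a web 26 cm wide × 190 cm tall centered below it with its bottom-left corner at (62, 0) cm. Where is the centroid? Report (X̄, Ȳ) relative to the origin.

web: A = 26 × 190 = 4940.00, centroid at (75.00, 95.00).
flange: A = 150 × 22 = 3300.00, centroid at (75.00, 201.00).
ΣA = 8240.00 cm²
ΣAX̄ = (4940.00)(75.00) + (3300.00)(75.00) = 618000.00 cm³
ΣAȲ = (4940.00)(95.00) + (3300.00)(201.00) = 1132600.00 cm³
X̄ = 618000.00 / 8240.00 = 75.00 cm
Ȳ = 1132600.00 / 8240.00 = 137.45 cm

X̄ = 75.00 cm, Ȳ = 137.45 cm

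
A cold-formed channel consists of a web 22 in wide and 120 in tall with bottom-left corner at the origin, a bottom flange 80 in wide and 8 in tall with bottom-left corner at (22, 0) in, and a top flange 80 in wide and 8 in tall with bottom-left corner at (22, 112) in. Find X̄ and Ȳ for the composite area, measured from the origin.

Part | A | x̄ᵢ | ȳᵢ | A·x̄ᵢ | A·ȳᵢ
web | 2640.00 | 11.00 | 60.00 | 29040.00 | 158400.00
bottom flange | 640.00 | 62.00 | 4.00 | 39680.00 | 2560.00
top flange | 640.00 | 62.00 | 116.00 | 39680.00 | 74240.00
Σ | 3920.00 |  |  | 108400.00 | 235200.00
X̄ = 108400.00 / 3920.00 = 27.65 in
Ȳ = 235200.00 / 3920.00 = 60.00 in

X̄ = 27.65 in, Ȳ = 60.00 in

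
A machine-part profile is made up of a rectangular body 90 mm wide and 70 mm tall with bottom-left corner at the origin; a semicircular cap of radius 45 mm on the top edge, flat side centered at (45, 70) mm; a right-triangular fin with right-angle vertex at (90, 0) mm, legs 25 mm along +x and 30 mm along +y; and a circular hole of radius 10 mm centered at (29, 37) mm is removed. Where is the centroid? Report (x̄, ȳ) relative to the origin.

rectangular body: A = 90 × 70 = 6300.00, centroid at (45.00, 35.00).
semicircular top: A = ½π·45² = 3180.86, centroid at (45.00, 89.10).
triangular fin: A = ½·25·30 = 375.00, centroid at (98.33, 10.00).
hole: A = −π·10² = -314.16, centroid at (29.00, 37.00).
ΣA = 9541.70 mm²
ΣAx̄ = (6300.00)(45.00) + (3180.86)(45.00) + (375.00)(98.33) + (-314.16)(29.00) = 454403.20 mm³
ΣAȳ = (6300.00)(35.00) + (3180.86)(89.10) + (375.00)(10.00) + (-314.16)(37.00) = 496036.49 mm³
x̄ = 454403.20 / 9541.70 = 47.62 mm
ȳ = 496036.49 / 9541.70 = 51.99 mm

x̄ = 47.62 mm, ȳ = 51.99 mm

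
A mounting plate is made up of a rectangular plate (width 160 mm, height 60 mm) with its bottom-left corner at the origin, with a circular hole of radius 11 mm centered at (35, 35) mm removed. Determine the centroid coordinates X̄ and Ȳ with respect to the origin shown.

plate: A = 160 × 60 = 9600.00, centroid at (80.00, 30.00).
hole: A = −π·11² = -380.13, centroid at (35.00, 35.00).
ΣA = 9219.87 mm²
ΣAX̄ = (9600.00)(80.00) + (-380.13)(35.00) = 754695.36 mm³
ΣAȲ = (9600.00)(30.00) + (-380.13)(35.00) = 274695.36 mm³
X̄ = 754695.36 / 9219.87 = 81.86 mm
Ȳ = 274695.36 / 9219.87 = 29.79 mm

X̄ = 81.86 mm, Ȳ = 29.79 mm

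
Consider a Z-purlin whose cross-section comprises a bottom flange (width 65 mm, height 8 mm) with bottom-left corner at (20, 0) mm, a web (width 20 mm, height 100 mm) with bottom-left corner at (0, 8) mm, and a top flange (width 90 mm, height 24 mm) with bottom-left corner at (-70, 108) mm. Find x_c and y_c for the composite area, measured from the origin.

bottom flange: A = 65 × 8 = 520.00, centroid at (52.50, 4.00).
web: A = 20 × 100 = 2000.00, centroid at (10.00, 58.00).
top flange: A = 90 × 24 = 2160.00, centroid at (-25.00, 120.00).
ΣA = 4680.00 mm², ΣAx_c = -6700.00 mm³, ΣAy_c = 377280.00 mm³.
x_c = -6700.00/4680.00 = -1.43 mm; y_c = 377280.00/4680.00 = 80.62 mm.

x_c = -1.43 mm, y_c = 80.62 mm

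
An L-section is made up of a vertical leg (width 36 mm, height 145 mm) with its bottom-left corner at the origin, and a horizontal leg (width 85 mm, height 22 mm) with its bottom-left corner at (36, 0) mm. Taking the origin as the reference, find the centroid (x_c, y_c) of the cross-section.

x_c = 33.96 mm, y_c = 56.28 mm

Part | A | x̄ᵢ | ȳᵢ | A·x̄ᵢ | A·ȳᵢ
vertical leg | 5220.00 | 18.00 | 72.50 | 93960.00 | 378450.00
horizontal leg | 1870.00 | 78.50 | 11.00 | 146795.00 | 20570.00
Σ | 7090.00 |  |  | 240755.00 | 399020.00
x_c = 240755.00 / 7090.00 = 33.96 mm
y_c = 399020.00 / 7090.00 = 56.28 mm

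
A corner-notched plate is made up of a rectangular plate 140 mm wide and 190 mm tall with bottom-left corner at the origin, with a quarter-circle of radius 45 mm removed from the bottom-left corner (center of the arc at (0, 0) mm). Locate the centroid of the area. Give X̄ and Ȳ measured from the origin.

plate: A = 140 × 190 = 26600.00, centroid at (70.00, 95.00).
removed quarter-circle: A = −¼π·45² = -1590.43, centroid at (19.10, 19.10).
ΣA = 25009.57 mm²
ΣAX̄ = (26600.00)(70.00) + (-1590.43)(19.10) = 1831625.00 mm³
ΣAȲ = (26600.00)(95.00) + (-1590.43)(19.10) = 2496625.00 mm³
X̄ = 1831625.00 / 25009.57 = 73.24 mm
Ȳ = 2496625.00 / 25009.57 = 99.83 mm

X̄ = 73.24 mm, Ȳ = 99.83 mm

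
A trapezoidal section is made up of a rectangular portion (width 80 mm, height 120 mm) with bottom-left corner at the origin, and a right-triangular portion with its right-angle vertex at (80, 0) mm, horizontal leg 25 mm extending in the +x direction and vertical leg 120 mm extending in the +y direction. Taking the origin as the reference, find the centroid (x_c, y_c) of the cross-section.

x_c = 46.53 mm, y_c = 57.30 mm

rectangular portion: A = 80 × 120 = 9600.00, centroid at (40.00, 60.00).
triangular portion: A = ½·25·120 = 1500.00, centroid at (88.33, 40.00).
ΣA = 11100.00 mm²
ΣAx_c = (9600.00)(40.00) + (1500.00)(88.33) = 516500.00 mm³
ΣAy_c = (9600.00)(60.00) + (1500.00)(40.00) = 636000.00 mm³
x_c = 516500.00 / 11100.00 = 46.53 mm
y_c = 636000.00 / 11100.00 = 57.30 mm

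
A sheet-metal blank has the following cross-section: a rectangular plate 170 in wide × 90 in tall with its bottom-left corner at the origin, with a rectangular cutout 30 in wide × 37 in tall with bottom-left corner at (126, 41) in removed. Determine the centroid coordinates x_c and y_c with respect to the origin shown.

Part | A | x̄ᵢ | ȳᵢ | A·x̄ᵢ | A·ȳᵢ
plate | 15300.00 | 85.00 | 45.00 | 1300500.00 | 688500.00
hole | -1110.00 | 141.00 | 59.50 | -156510.00 | -66045.00
Σ | 14190.00 |  |  | 1143990.00 | 622455.00
x_c = 1143990.00 / 14190.00 = 80.62 in
y_c = 622455.00 / 14190.00 = 43.87 in

x_c = 80.62 in, y_c = 43.87 in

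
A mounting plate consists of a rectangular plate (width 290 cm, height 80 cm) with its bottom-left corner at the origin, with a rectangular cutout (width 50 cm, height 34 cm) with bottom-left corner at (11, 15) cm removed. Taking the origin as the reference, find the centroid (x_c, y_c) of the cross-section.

plate: A = 290 × 80 = 23200.00, centroid at (145.00, 40.00).
hole: A = −(50 × 34) = -1700.00, centroid at (36.00, 32.00).
ΣA = 21500.00 cm², ΣAx_c = 3302800.00 cm³, ΣAy_c = 873600.00 cm³.
x_c = 3302800.00/21500.00 = 153.62 cm; y_c = 873600.00/21500.00 = 40.63 cm.

x_c = 153.62 cm, y_c = 40.63 cm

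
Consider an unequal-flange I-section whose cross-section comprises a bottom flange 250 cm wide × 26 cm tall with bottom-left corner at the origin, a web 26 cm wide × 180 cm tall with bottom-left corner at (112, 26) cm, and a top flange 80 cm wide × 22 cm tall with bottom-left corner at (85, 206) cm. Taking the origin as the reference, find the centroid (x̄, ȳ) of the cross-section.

bottom flange: A = 250 × 26 = 6500.00, centroid at (125.00, 13.00).
web: A = 26 × 180 = 4680.00, centroid at (125.00, 116.00).
top flange: A = 80 × 22 = 1760.00, centroid at (125.00, 217.00).
ΣA = 12940.00 cm²
ΣAx̄ = (6500.00)(125.00) + (4680.00)(125.00) + (1760.00)(125.00) = 1617500.00 cm³
ΣAȳ = (6500.00)(13.00) + (4680.00)(116.00) + (1760.00)(217.00) = 1009300.00 cm³
x̄ = 1617500.00 / 12940.00 = 125.00 cm
ȳ = 1009300.00 / 12940.00 = 78.00 cm

x̄ = 125.00 cm, ȳ = 78.00 cm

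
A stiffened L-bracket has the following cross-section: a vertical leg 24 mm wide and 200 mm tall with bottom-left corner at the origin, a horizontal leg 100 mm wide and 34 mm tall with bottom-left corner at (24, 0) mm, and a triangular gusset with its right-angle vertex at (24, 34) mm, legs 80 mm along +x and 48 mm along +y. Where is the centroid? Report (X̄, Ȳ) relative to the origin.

X̄ = 40.17 mm, Ȳ = 62.63 mm

vertical leg: A = 24 × 200 = 4800.00, centroid at (12.00, 100.00).
horizontal leg: A = 100 × 34 = 3400.00, centroid at (74.00, 17.00).
gusset: A = ½·80·48 = 1920.00, centroid at (50.67, 50.00).
ΣA = 10120.00 mm², ΣAX̄ = 406480.00 mm³, ΣAȲ = 633800.00 mm³.
X̄ = 406480.00/10120.00 = 40.17 mm; Ȳ = 633800.00/10120.00 = 62.63 mm.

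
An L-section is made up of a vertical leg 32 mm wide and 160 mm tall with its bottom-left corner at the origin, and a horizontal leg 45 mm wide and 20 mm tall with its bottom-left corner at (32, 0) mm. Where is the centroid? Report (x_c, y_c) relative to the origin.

x_c = 21.76 mm, y_c = 69.53 mm

vertical leg: A = 32 × 160 = 5120.00, centroid at (16.00, 80.00).
horizontal leg: A = 45 × 20 = 900.00, centroid at (54.50, 10.00).
ΣA = 6020.00 mm²
ΣAx_c = (5120.00)(16.00) + (900.00)(54.50) = 130970.00 mm³
ΣAy_c = (5120.00)(80.00) + (900.00)(10.00) = 418600.00 mm³
x_c = 130970.00 / 6020.00 = 21.76 mm
y_c = 418600.00 / 6020.00 = 69.53 mm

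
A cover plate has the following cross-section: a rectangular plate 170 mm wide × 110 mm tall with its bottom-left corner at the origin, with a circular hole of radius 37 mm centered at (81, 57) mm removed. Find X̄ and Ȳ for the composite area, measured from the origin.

plate: A = 170 × 110 = 18700.00, centroid at (85.00, 55.00).
hole: A = −π·37² = -4300.84, centroid at (81.00, 57.00).
ΣA = 14399.16 mm², ΣAX̄ = 1241131.93 mm³, ΣAȲ = 783352.10 mm³.
X̄ = 1241131.93/14399.16 = 86.19 mm; Ȳ = 783352.10/14399.16 = 54.40 mm.

X̄ = 86.19 mm, Ȳ = 54.40 mm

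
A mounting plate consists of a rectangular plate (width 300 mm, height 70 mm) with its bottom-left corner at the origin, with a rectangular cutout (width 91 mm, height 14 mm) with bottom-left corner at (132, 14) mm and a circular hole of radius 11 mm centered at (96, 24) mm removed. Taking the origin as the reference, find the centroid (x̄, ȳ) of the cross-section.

plate: A = 300 × 70 = 21000.00, centroid at (150.00, 35.00).
hole 1: A = −(91 × 14) = -1274.00, centroid at (177.50, 21.00).
hole 2: A = −π·11² = -380.13, centroid at (96.00, 24.00).
ΣA = 19345.87 mm²
ΣAx̄ = (21000.00)(150.00) + (-1274.00)(177.50) + (-380.13)(96.00) = 2887372.26 mm³
ΣAȳ = (21000.00)(35.00) + (-1274.00)(21.00) + (-380.13)(24.00) = 699122.81 mm³
x̄ = 2887372.26 / 19345.87 = 149.25 mm
ȳ = 699122.81 / 19345.87 = 36.14 mm

x̄ = 149.25 mm, ȳ = 36.14 mm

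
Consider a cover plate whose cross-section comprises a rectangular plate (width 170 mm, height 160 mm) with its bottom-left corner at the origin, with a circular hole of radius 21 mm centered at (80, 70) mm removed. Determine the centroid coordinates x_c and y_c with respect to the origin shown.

plate: A = 170 × 160 = 27200.00, centroid at (85.00, 80.00).
hole: A = −π·21² = -1385.44, centroid at (80.00, 70.00).
ΣA = 25814.56 mm², ΣAx_c = 2201164.61 mm³, ΣAy_c = 2079019.03 mm³.
x_c = 2201164.61/25814.56 = 85.27 mm; y_c = 2079019.03/25814.56 = 80.54 mm.

x_c = 85.27 mm, y_c = 80.54 mm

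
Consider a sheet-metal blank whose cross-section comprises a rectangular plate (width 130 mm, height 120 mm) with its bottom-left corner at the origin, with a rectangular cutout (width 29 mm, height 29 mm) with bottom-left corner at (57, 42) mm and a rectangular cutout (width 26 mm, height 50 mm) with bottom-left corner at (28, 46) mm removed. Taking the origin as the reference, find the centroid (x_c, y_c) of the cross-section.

x_c = 66.91 mm, y_c = 59.16 mm

plate: A = 130 × 120 = 15600.00, centroid at (65.00, 60.00).
hole 1: A = −(29 × 29) = -841.00, centroid at (71.50, 56.50).
hole 2: A = −(26 × 50) = -1300.00, centroid at (41.00, 71.00).
ΣA = 13459.00 mm², ΣAx_c = 900568.50 mm³, ΣAy_c = 796183.50 mm³.
x_c = 900568.50/13459.00 = 66.91 mm; y_c = 796183.50/13459.00 = 59.16 mm.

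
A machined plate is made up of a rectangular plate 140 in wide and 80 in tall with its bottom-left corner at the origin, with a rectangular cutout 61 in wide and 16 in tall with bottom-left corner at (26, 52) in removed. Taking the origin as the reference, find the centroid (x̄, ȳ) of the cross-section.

x̄ = 71.29 in, ȳ = 38.09 in

Part | A | x̄ᵢ | ȳᵢ | A·x̄ᵢ | A·ȳᵢ
plate | 11200.00 | 70.00 | 40.00 | 784000.00 | 448000.00
hole | -976.00 | 56.50 | 60.00 | -55144.00 | -58560.00
Σ | 10224.00 |  |  | 728856.00 | 389440.00
x̄ = 728856.00 / 10224.00 = 71.29 in
ȳ = 389440.00 / 10224.00 = 38.09 in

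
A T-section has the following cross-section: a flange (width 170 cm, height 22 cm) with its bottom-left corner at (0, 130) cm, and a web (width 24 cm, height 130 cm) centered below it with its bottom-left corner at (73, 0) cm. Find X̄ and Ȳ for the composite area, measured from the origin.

X̄ = 85.00 cm, Ȳ = 106.43 cm

web: A = 24 × 130 = 3120.00, centroid at (85.00, 65.00).
flange: A = 170 × 22 = 3740.00, centroid at (85.00, 141.00).
ΣA = 6860.00 cm²
ΣAX̄ = (3120.00)(85.00) + (3740.00)(85.00) = 583100.00 cm³
ΣAȲ = (3120.00)(65.00) + (3740.00)(141.00) = 730140.00 cm³
X̄ = 583100.00 / 6860.00 = 85.00 cm
Ȳ = 730140.00 / 6860.00 = 106.43 cm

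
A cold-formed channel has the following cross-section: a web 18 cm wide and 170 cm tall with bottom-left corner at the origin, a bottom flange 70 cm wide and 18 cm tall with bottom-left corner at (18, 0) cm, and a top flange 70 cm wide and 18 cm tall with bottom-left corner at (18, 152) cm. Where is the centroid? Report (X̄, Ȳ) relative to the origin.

X̄ = 28.87 cm, Ȳ = 85.00 cm

web: A = 18 × 170 = 3060.00, centroid at (9.00, 85.00).
bottom flange: A = 70 × 18 = 1260.00, centroid at (53.00, 9.00).
top flange: A = 70 × 18 = 1260.00, centroid at (53.00, 161.00).
ΣA = 5580.00 cm², ΣAX̄ = 161100.00 cm³, ΣAȲ = 474300.00 cm³.
X̄ = 161100.00/5580.00 = 28.87 cm; Ȳ = 474300.00/5580.00 = 85.00 cm.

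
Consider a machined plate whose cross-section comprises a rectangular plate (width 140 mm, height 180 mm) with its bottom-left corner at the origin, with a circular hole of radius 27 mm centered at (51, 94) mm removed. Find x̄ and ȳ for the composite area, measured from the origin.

x̄ = 71.90 mm, ȳ = 89.60 mm

Part | A | x̄ᵢ | ȳᵢ | A·x̄ᵢ | A·ȳᵢ
plate | 25200.00 | 70.00 | 90.00 | 1764000.00 | 2268000.00
hole | -2290.22 | 51.00 | 94.00 | -116801.27 | -215280.78
Σ | 22909.78 |  |  | 1647198.73 | 2052719.22
x̄ = 1647198.73 / 22909.78 = 71.90 mm
ȳ = 2052719.22 / 22909.78 = 89.60 mm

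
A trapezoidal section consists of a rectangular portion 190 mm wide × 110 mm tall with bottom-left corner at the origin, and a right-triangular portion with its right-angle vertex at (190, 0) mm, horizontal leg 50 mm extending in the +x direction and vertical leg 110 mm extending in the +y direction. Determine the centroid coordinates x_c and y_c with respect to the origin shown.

rectangular portion: A = 190 × 110 = 20900.00, centroid at (95.00, 55.00).
triangular portion: A = ½·50·110 = 2750.00, centroid at (206.67, 36.67).
ΣA = 23650.00 mm²
ΣAx_c = (20900.00)(95.00) + (2750.00)(206.67) = 2553833.33 mm³
ΣAy_c = (20900.00)(55.00) + (2750.00)(36.67) = 1250333.33 mm³
x_c = 2553833.33 / 23650.00 = 107.98 mm
y_c = 1250333.33 / 23650.00 = 52.87 mm

x_c = 107.98 mm, y_c = 52.87 mm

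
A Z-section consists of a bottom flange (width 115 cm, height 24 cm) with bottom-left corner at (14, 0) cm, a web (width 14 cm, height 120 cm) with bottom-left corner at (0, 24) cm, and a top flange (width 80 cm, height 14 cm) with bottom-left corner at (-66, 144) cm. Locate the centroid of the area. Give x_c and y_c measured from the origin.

x_c = 32.37 cm, y_c = 61.76 cm

Part | A | x̄ᵢ | ȳᵢ | A·x̄ᵢ | A·ȳᵢ
bottom flange | 2760.00 | 71.50 | 12.00 | 197340.00 | 33120.00
web | 1680.00 | 7.00 | 84.00 | 11760.00 | 141120.00
top flange | 1120.00 | -26.00 | 151.00 | -29120.00 | 169120.00
Σ | 5560.00 |  |  | 179980.00 | 343360.00
x_c = 179980.00 / 5560.00 = 32.37 cm
y_c = 343360.00 / 5560.00 = 61.76 cm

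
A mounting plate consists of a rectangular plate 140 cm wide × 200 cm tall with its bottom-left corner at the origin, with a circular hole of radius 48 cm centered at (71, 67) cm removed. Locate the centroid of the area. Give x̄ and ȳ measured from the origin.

plate: A = 140 × 200 = 28000.00, centroid at (70.00, 100.00).
hole: A = −π·48² = -7238.23, centroid at (71.00, 67.00).
ΣA = 20761.77 cm²
ΣAx̄ = (28000.00)(70.00) + (-7238.23)(71.00) = 1446085.71 cm³
ΣAȳ = (28000.00)(100.00) + (-7238.23)(67.00) = 2315038.63 cm³
x̄ = 1446085.71 / 20761.77 = 69.65 cm
ȳ = 2315038.63 / 20761.77 = 111.50 cm

x̄ = 69.65 cm, ȳ = 111.50 cm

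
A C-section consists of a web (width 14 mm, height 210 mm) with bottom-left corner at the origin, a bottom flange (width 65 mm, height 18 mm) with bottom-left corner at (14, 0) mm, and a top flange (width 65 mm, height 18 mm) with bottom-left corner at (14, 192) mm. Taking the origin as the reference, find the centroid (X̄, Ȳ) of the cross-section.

web: A = 14 × 210 = 2940.00, centroid at (7.00, 105.00).
bottom flange: A = 65 × 18 = 1170.00, centroid at (46.50, 9.00).
top flange: A = 65 × 18 = 1170.00, centroid at (46.50, 201.00).
ΣA = 5280.00 mm², ΣAX̄ = 129390.00 mm³, ΣAȲ = 554400.00 mm³.
X̄ = 129390.00/5280.00 = 24.51 mm; Ȳ = 554400.00/5280.00 = 105.00 mm.

X̄ = 24.51 mm, Ȳ = 105.00 mm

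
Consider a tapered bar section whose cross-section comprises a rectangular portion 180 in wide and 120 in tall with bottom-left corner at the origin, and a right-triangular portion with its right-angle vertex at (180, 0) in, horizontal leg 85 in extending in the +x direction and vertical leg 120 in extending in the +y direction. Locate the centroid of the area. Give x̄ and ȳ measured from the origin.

x̄ = 112.60 in, ȳ = 56.18 in

rectangular portion: A = 180 × 120 = 21600.00, centroid at (90.00, 60.00).
triangular portion: A = ½·85·120 = 5100.00, centroid at (208.33, 40.00).
ΣA = 26700.00 in², ΣAx̄ = 3006500.00 in³, ΣAȳ = 1500000.00 in³.
x̄ = 3006500.00/26700.00 = 112.60 in; ȳ = 1500000.00/26700.00 = 56.18 in.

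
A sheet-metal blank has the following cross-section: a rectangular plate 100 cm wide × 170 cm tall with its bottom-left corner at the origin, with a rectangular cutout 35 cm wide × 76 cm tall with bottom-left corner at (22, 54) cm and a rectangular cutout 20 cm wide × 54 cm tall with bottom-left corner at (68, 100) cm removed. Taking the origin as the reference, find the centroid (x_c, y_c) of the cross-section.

plate: A = 100 × 170 = 17000.00, centroid at (50.00, 85.00).
hole 1: A = −(35 × 76) = -2660.00, centroid at (39.50, 92.00).
hole 2: A = −(20 × 54) = -1080.00, centroid at (78.00, 127.00).
ΣA = 13260.00 cm²
ΣAx_c = (17000.00)(50.00) + (-2660.00)(39.50) + (-1080.00)(78.00) = 660690.00 cm³
ΣAy_c = (17000.00)(85.00) + (-2660.00)(92.00) + (-1080.00)(127.00) = 1063120.00 cm³
x_c = 660690.00 / 13260.00 = 49.83 cm
y_c = 1063120.00 / 13260.00 = 80.17 cm

x_c = 49.83 cm, y_c = 80.17 cm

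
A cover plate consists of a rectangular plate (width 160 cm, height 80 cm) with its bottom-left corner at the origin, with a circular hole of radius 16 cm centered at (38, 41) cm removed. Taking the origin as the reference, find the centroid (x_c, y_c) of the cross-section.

x_c = 82.82 cm, y_c = 39.93 cm

plate: A = 160 × 80 = 12800.00, centroid at (80.00, 40.00).
hole: A = −π·16² = -804.25, centroid at (38.00, 41.00).
ΣA = 11995.75 cm²
ΣAx_c = (12800.00)(80.00) + (-804.25)(38.00) = 993438.59 cm³
ΣAy_c = (12800.00)(40.00) + (-804.25)(41.00) = 479025.84 cm³
x_c = 993438.59 / 11995.75 = 82.82 cm
y_c = 479025.84 / 11995.75 = 39.93 cm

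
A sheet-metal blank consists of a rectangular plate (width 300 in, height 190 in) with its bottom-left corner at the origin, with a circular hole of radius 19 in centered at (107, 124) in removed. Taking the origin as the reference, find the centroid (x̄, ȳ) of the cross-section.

x̄ = 150.87 in, ȳ = 94.41 in

plate: A = 300 × 190 = 57000.00, centroid at (150.00, 95.00).
hole: A = −π·19² = -1134.11, centroid at (107.00, 124.00).
ΣA = 55865.89 in²
ΣAx̄ = (57000.00)(150.00) + (-1134.11)(107.00) = 8428649.70 in³
ΣAȳ = (57000.00)(95.00) + (-1134.11)(124.00) = 5274369.75 in³
x̄ = 8428649.70 / 55865.89 = 150.87 in
ȳ = 5274369.75 / 55865.89 = 94.41 in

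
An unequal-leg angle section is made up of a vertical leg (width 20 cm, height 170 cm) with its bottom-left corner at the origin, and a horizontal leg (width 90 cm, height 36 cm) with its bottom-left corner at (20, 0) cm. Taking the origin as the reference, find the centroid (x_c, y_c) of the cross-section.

x_c = 36.84 cm, y_c = 52.31 cm

vertical leg: A = 20 × 170 = 3400.00, centroid at (10.00, 85.00).
horizontal leg: A = 90 × 36 = 3240.00, centroid at (65.00, 18.00).
ΣA = 6640.00 cm², ΣAx_c = 244600.00 cm³, ΣAy_c = 347320.00 cm³.
x_c = 244600.00/6640.00 = 36.84 cm; y_c = 347320.00/6640.00 = 52.31 cm.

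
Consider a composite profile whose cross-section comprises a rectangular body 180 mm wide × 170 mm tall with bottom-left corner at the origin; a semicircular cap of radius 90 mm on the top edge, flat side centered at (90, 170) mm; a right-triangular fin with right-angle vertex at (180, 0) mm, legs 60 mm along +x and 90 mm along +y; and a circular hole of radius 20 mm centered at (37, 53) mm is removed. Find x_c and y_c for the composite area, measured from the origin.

rectangular body: A = 180 × 170 = 30600.00, centroid at (90.00, 85.00).
semicircular top: A = ½π·90² = 12723.45, centroid at (90.00, 208.20).
triangular fin: A = ½·60·90 = 2700.00, centroid at (200.00, 30.00).
hole: A = −π·20² = -1256.64, centroid at (37.00, 53.00).
ΣA = 44766.81 mm², ΣAx_c = 4392614.95 mm³, ΣAy_c = 5264384.78 mm³.
x_c = 4392614.95/44766.81 = 98.12 mm; y_c = 5264384.78/44766.81 = 117.60 mm.

x_c = 98.12 mm, y_c = 117.60 mm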